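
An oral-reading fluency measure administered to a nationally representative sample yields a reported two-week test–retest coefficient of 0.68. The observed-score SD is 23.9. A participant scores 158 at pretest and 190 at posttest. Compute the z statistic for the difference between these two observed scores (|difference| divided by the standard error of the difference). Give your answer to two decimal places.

1.67

SEM = 23.90000 * √(1 − 0.68000) = 23.90000 * √0.32000 ≈ 23.90000 * 0.56569 ≈ 13.51988
SE_diff = √2 * SEM ≈ 19.12000
z = 32 / 19.12000 ≈ 1.67364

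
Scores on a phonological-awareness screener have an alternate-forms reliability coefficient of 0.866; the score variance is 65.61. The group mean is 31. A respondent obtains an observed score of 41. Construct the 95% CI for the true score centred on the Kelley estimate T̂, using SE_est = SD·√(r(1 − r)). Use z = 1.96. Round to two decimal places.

σ = 65.61^(1/2) = 8.1000
T̂ = 0.8660(41) + 0.1340(31) ≈ 39.6600
SE_est = 8.1000×√(0.8660×0.1340) ≈ 2.7593
CI = 39.6600 ± 1.96 × 2.7593 → [34.2518, 45.0682]

[34.25, 45.07]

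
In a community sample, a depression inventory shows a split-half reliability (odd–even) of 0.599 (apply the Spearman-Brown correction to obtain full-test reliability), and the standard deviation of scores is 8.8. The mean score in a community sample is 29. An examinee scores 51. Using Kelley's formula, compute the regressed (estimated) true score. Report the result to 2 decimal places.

Spearman-Brown: r = 2(0.599) / (1 + 0.599) = 1.1980 / 1.5990 ≈ 0.7492
T̂ = 0.7492(51) + 0.2508(29) ≈ 45.4828

45.48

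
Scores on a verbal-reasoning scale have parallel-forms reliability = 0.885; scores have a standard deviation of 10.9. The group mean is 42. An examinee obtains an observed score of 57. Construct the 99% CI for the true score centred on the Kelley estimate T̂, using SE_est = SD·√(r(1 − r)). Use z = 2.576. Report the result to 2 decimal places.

[46.32, 64.23]

T̂ = 0.885(57) + 0.115(42) ≈ 55.275
SE_est = SD * √(r(1 − r)) = 10.900 * √0.102 ≈ 10.900 * 0.319 ≈ 3.477
CI = 55.275 ± 2.576 * 3.477 → [46.317, 64.233]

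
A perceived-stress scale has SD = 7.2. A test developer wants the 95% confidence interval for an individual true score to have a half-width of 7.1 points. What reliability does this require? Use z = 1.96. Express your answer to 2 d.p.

SEM needed = half-width / z = 7.1/1.96 ≃ 3.622
r = 1 − (3.622/7.2)² ≃ 1 − 0.253 ≃ 0.747

0.75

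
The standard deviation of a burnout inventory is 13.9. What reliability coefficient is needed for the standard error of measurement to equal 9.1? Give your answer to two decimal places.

r = 1 − (9.1000/13.9)² ≈ 1 − 0.4286 ≈ 0.5714

0.57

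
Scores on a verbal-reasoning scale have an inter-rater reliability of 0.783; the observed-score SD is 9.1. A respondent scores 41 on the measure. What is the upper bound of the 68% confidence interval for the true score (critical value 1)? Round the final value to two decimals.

45.24

SEM = 9.1000·√(1 − 0.7830) ≈ 4.2391
1 · SEM ≈ 4.2391
Upper bound: 41 + 4.2391 = 45.2391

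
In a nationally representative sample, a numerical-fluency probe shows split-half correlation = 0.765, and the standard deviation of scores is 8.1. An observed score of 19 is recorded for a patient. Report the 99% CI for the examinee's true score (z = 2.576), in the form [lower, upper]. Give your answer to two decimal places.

Full-length reliability (Spearman-Brown) = 2(0.765)/(1+0.765) ≃ 0.8669
SEM = 8.1000 · √(1 − 0.8669) = 8.1000 · √0.1331 ≃ 8.1000 · 0.3649 ≃ 2.9556
Margin = 2.576 · 2.9556 ≃ 7.6136
99% CI: 19 ± 7.6136 = [11.3864, 26.6136]

[11.39, 26.61]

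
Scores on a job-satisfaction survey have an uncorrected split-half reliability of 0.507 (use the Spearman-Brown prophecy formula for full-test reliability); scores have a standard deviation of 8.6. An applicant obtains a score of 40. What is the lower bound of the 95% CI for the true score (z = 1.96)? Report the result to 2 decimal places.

Full-length reliability (Spearman-Brown) = 2(0.507)/(1+0.507) ≈ 0.67286
SEM = 8.60000*√(1 − 0.67286) ≈ 4.91887
Half-width = 1.96*4.91887 ≈ 9.64098
Lower bound: 40 − 9.64098 = 30.35902

30.36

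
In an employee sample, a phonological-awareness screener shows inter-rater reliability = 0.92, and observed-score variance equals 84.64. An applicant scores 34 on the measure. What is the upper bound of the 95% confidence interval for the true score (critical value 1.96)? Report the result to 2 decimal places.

SD = √84.64 ≈ 9.2000
SEM = 9.2000×√(1 − 0.9200) ≈ 2.6022
Margin = 1.96 × 2.6022 ≈ 5.1002
Upper limit = 34 + 5.1002 ≈ 39.1002

39.10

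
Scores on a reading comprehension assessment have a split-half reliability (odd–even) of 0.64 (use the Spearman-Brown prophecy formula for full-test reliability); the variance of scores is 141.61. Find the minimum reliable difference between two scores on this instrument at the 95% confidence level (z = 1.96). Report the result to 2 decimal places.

SD = √141.61 = 11.9000
Spearman-Brown: r = 2(0.64) / (1 + 0.64) = 1.2800 / 1.6400 ≃ 0.7805
SEM = 11.9000 * √(1 − 0.7805) = 11.9000 * √0.2195 ≃ 11.9000 * 0.4685 ≃ 5.5754
SE_diff = √2 * SEM ≃ 7.8848
Smallest detectable difference = 1.96*7.8848 ≃ 15.4542

15.45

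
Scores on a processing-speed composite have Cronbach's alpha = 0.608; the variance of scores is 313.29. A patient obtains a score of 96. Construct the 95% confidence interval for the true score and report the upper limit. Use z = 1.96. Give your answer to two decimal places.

117.72

SD = √313.29 ≈ 17.700
The standard error of measurement is 17.700*√(1 − 0.608) ≈ 17.700*0.626 ≈ 11.082.
Margin = 1.96 * 11.082 ≈ 21.721
Upper bound: 96 + 21.721 = 117.721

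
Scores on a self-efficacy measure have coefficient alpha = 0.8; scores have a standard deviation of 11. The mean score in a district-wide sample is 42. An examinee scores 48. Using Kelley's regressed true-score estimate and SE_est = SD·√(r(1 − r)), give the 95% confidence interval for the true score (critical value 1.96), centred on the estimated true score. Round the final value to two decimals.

[38.18, 55.42]

T̂ = 0.8000(48) + 0.2000(42) ≃ 46.8000
SE_est = 11.0000·√[r(1 − r)] ≃ 4.4000
95% CI: 46.8000 ± 8.6240 ≃ (38.1760, 55.4240)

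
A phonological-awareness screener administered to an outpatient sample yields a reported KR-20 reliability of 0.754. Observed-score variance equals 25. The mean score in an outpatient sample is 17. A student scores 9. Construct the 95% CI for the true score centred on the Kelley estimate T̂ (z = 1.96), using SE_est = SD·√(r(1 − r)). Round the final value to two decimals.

[6.75, 15.19]

SD = √25 = 5.000
T̂ = r·X + (1 − r)·M = 0.754*9 + 0.246*17 = 6.786 + 4.182 ≈ 10.968
SE_est = SD * √(r(1 − r)) = 5.000 * √0.185 ≈ 5.000 * 0.431 ≈ 2.153
95% CI: 10.968 ± 4.221 ≈ (6.747, 15.189)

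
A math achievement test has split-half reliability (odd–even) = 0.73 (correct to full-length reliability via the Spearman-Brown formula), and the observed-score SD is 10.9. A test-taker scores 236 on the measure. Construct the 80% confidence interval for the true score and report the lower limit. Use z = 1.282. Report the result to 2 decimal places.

Spearman-Brown: r = 2(0.73) / (1 + 0.73) = 1.460 / 1.730 ≈ 0.844
SEM = 10.900 · √(1 − 0.844) = 10.900 · √0.156 ≈ 10.900 · 0.395 ≈ 4.306
Margin = 1.282 · 4.306 ≈ 5.520
Lower limit = 236 − 5.520 ≈ 230.480

230.48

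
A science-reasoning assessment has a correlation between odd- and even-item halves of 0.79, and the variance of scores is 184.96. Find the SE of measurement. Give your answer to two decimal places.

SD = √184.96 ≃ 13.60000
Full-length reliability (Spearman-Brown) = 2(0.79)/(1+0.79) ≃ 0.88268
The standard error of measurement is 13.60000·√(1 − 0.88268) ≃ 13.60000·0.34252 ≃ 4.65824.

4.66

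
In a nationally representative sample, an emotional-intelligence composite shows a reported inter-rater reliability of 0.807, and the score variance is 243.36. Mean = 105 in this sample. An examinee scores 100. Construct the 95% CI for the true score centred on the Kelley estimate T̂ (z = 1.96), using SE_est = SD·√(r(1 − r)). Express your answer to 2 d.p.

[88.90, 113.03]

SD = √243.36 = 15.60000
T̂ = r·X + (1 − r)·M = 0.80700·100 + 0.19300·105 = 80.70000 + 20.26500 ≈ 100.96500
SE_est = SD · √(r(1 − r)) = 15.60000 · √0.15575 ≈ 15.60000 · 0.39465 ≈ 6.15659
CI = 100.96500 ± 1.96 · 6.15659 → [88.89809, 113.03191]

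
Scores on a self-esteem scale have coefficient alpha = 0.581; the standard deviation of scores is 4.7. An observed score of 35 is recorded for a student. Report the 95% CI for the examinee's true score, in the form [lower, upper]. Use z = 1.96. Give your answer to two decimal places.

SEM = 4.700 · √(1 − 0.581) = 4.700 · √0.419 ≃ 4.700 · 0.647 ≃ 3.042
1.96 · SEM ≃ 5.963
Interval: (29.037, 40.963)

[29.04, 40.96]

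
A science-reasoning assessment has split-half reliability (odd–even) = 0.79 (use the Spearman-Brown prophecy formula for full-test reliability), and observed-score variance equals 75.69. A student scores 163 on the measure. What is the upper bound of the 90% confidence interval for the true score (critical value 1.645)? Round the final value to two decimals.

167.90

σ = 75.69^(1/2) = 8.70000
r_full = 2·0.79 / (1 + 0.79) ≈ 0.88268
The standard error of measurement is 8.70000*√(1 − 0.88268) ≈ 8.70000*0.34252 ≈ 2.97990.
Margin = 1.645 * 2.97990 ≈ 4.90194
Upper bound: 163 + 4.90194 = 167.90194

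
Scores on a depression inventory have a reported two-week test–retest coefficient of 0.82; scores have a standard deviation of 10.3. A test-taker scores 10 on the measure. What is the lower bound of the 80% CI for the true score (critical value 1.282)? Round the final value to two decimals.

4.40

SEM = 10.30000 · √(1 − 0.82000) = 10.30000 · √0.18000 ≃ 10.30000 · 0.42426 ≃ 4.36992
Half-width = 1.282·4.36992 ≃ 5.60224
Lower limit = 10 − 5.60224 ≃ 4.39776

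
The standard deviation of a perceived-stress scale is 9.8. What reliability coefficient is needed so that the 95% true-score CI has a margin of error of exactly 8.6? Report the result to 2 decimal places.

0.80

SEM needed = half-width / z = 8.6/1.96 ≃ 4.3878
r = 1 − (4.3878/9.8)² ≃ 1 − 0.2005 ≃ 0.7995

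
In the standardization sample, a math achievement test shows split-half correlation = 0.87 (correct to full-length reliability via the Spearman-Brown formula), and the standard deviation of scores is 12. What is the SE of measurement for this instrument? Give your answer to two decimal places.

Spearman-Brown: r = 2(0.87) / (1 + 0.87) = 1.74000 / 1.87000 ≈ 0.93048
SEM = 12.00000·√(1 − 0.93048) ≈ 3.16397

3.16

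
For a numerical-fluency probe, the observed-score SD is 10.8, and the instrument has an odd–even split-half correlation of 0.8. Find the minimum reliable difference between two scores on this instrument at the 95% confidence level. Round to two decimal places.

9.98

r_full = 2·0.8 / (1 + 0.8) ≃ 0.889
SEM = 10.800 · √(1 − 0.889) = 10.800 · √0.111 ≃ 10.800 · 0.333 ≃ 3.600
SE_diff = √2 · SEM ≃ 5.091
Minimum reliable difference = 1.96 · SE_diff ≃ 1.96 · 5.091 ≃ 9.979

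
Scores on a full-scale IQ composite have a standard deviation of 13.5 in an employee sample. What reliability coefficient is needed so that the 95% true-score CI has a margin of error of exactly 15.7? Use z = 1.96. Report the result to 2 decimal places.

0.65

Required SEM = 15.7 / 1.96 ≈ 8.0102
r = 1 − (8.0102/13.5)² ≈ 1 − 0.3521 ≈ 0.6479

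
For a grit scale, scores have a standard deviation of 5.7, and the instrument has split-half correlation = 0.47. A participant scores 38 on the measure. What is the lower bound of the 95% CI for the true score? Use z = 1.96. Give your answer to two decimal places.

31.29

r_full = 2·0.47 / (1 + 0.47) ≈ 0.639
SEM = 5.700 · √(1 − 0.639) = 5.700 · √0.361 ≈ 5.700 · 0.600 ≈ 3.423
Half-width = 1.96·3.423 ≈ 6.708
Lower bound: 38 − 6.708 = 31.292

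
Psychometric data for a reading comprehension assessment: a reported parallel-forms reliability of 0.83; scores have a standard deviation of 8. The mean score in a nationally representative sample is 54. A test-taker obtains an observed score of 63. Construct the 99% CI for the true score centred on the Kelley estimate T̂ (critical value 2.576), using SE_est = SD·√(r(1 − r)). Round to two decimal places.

[53.73, 69.21]

T̂ = r·X + (1 − r)·M = 0.830*63 + 0.170*54 = 52.290 + 9.180 ≈ 61.470
SE_est = 8.000·√[r(1 − r)] ≈ 3.005
99% CI: 61.470 ± 7.741 ≈ (53.729, 69.211)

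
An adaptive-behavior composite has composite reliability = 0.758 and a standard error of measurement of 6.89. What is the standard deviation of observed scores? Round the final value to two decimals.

SD = SEM / √(1 − r) = 6.89 / √0.2420 ≈ 6.89 / 0.4919 ≈ 14.0059

14.01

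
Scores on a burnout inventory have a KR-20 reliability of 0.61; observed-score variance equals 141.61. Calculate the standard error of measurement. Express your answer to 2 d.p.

SD = √141.61 = 11.90000
SEM = 11.90000×√(1 − 0.61000) ≈ 7.43155

7.43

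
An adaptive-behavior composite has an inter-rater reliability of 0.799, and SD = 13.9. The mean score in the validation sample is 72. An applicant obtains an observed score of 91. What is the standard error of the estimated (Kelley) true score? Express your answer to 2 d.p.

SE_est = SD · √(r(1 − r)) = 13.90000 · √0.16060 ≃ 13.90000 · 0.40075 ≃ 5.57040

5.57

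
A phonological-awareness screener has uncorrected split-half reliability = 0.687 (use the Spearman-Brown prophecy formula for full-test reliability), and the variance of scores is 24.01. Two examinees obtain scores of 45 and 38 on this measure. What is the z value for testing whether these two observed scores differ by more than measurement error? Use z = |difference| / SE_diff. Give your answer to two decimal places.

SD = √24.01 = 4.90000
Spearman-Brown: r = 2(0.687) / (1 + 0.687) = 1.37400 / 1.68700 ≈ 0.81446
The standard error of measurement is 4.90000×√(1 − 0.81446) ≈ 4.90000×0.43074 ≈ 2.11062.
Standard error of the difference = 2.11062·√2 ≈ 2.98487
z = 7 / 2.98487 ≈ 2.34516

2.35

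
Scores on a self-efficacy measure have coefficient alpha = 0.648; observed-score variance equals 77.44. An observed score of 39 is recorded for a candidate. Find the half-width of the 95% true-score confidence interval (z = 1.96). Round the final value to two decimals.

SD = √77.44 = 8.8000
SEM = 8.8000 · √(1 − 0.6480) = 8.8000 · √0.3520 ≈ 8.8000 · 0.5933 ≈ 5.2210
Half-width = 1.96·5.2210 ≈ 10.2332

10.23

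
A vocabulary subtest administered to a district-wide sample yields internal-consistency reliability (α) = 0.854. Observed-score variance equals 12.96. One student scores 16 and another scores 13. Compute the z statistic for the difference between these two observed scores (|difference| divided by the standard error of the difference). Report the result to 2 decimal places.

1.54

SD = √12.96 = 3.6000
SEM = 3.6000·√(1 − 0.8540) ≃ 1.3756
SE_diff = √2 · SEM ≃ 1.9453
z = |16 − 13| / 1.9453 = 3 / 1.9453 ≃ 1.5422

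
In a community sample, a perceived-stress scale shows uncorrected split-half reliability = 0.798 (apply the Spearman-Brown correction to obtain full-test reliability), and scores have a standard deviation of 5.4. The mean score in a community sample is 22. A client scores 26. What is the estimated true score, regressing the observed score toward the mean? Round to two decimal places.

25.55

Full-length reliability (Spearman-Brown) = 2(0.798)/(1+0.798) ≈ 0.888
T̂ = r·X + (1 − r)·M = 0.888·26 + 0.112·22 ≈ 23.079 + 2.472 ≈ 25.551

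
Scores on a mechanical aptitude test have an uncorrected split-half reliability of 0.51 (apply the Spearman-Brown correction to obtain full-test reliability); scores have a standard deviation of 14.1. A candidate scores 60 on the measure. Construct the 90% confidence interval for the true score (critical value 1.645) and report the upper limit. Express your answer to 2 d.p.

Full-length reliability (Spearman-Brown) = 2(0.51)/(1+0.51) ≈ 0.6755
The standard error of measurement is 14.1000×√(1 − 0.6755) ≈ 14.1000×0.5697 ≈ 8.0321.
1.645 × SEM ≈ 13.2128
Upper bound: 60 + 13.2128 = 73.2128

73.21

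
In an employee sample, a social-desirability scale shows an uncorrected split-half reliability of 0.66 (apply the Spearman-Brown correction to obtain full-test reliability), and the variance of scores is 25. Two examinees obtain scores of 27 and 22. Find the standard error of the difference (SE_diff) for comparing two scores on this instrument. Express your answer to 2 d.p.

SD = √25 = 5.000
r_full = 2·0.66 / (1 + 0.66) ≈ 0.795
The standard error of measurement is 5.000×√(1 − 0.795) ≈ 5.000×0.453 ≈ 2.263.
SE_diff = SEM × √2 ≈ 2.263 × 1.414 ≈ 3.200

3.20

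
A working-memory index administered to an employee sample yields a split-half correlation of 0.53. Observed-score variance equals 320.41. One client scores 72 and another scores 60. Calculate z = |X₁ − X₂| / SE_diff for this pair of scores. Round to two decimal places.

σ = 320.41^(1/2) = 17.900
Full-length reliability (Spearman-Brown) = 2(0.53)/(1+0.53) ≈ 0.693
The standard error of measurement is 17.900×√(1 − 0.693) ≈ 17.900×0.554 ≈ 9.921.
SE_diff = √2 × SEM ≈ 14.030
z = 12 / 14.030 ≈ 0.855

0.86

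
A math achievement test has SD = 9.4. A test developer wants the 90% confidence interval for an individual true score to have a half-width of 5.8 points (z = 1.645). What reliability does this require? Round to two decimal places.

SEM needed = half-width / z = 5.8/1.645 ≈ 3.526
Required reliability = 1 − (SEM/SD)² = 1 − 0.141 ≈ 0.859

0.86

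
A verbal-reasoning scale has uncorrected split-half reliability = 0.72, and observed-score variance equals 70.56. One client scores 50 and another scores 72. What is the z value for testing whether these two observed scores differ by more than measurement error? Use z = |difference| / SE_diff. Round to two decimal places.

4.59

σ = 70.56^(1/2) = 8.4000
r_full = 2·0.72 / (1 + 0.72) ≈ 0.8372
SEM = 8.4000×√(1 − 0.8372) ≈ 3.3892
SE_diff = SEM × √2 ≈ 3.3892 × 1.4142 ≈ 4.7930
z = 22 / 4.7930 ≈ 4.5900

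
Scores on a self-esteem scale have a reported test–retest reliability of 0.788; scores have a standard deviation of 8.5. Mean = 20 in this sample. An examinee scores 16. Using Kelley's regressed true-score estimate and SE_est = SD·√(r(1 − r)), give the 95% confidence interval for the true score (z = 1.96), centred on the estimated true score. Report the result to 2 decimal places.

Estimated true score = 0.788×16 + (1 − 0.788)×20 ≈ 16.848
SE_est = 8.500·√[r(1 − r)] ≈ 3.474
CI = 16.848 ± 1.96 × 3.474 → [10.039, 23.657]

[10.04, 23.66]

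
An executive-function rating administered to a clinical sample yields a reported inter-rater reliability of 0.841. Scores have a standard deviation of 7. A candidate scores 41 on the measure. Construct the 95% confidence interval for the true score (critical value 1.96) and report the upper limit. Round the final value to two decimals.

46.47

The standard error of measurement is 7.000*√(1 − 0.841) ≃ 7.000*0.399 ≃ 2.791.
1.96 * SEM ≃ 5.471
Upper limit = 41 + 5.471 ≃ 46.471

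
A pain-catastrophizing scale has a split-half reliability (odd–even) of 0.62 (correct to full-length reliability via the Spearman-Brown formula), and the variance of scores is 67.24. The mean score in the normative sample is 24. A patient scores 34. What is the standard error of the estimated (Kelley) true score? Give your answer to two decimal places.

3.47

σ = 67.24^(1/2) = 8.2000
r_full = 2·0.62 / (1 + 0.62) ≈ 0.7654
SE_est = SD × √(r(1 − r)) = 8.2000 × √0.1795 ≈ 8.2000 × 0.4237 ≈ 3.4746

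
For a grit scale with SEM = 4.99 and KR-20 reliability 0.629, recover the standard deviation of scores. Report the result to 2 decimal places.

8.19

SD = 4.99 / √(1 − 0.629) ≈ 8.192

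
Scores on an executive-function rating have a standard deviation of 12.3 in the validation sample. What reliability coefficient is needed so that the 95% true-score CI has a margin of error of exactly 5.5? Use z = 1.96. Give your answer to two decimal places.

Required SEM = 5.5 / 1.96 ≈ 2.8061
r = 1 − (2.8061/12.3)² ≈ 1 − 0.0520 ≈ 0.9480

0.95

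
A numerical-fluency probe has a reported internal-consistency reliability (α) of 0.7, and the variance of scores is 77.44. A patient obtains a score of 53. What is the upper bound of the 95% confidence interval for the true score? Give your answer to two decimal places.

SD = √77.44 = 8.800
SEM = 8.800 · √(1 − 0.700) = 8.800 · √0.300 ≈ 8.800 · 0.548 ≈ 4.820
Margin = 1.96 · 4.820 ≈ 9.447
Upper bound: 53 + 9.447 = 62.447

62.45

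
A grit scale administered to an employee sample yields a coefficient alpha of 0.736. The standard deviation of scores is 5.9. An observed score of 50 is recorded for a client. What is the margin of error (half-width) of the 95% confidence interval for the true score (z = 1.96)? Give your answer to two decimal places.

5.94

SEM = 5.90000*√(1 − 0.73600) ≈ 3.03147
1.96 * SEM ≈ 5.94169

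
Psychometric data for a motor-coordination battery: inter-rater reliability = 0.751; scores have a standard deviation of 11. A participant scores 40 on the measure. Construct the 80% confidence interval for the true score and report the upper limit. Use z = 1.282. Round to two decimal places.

SEM = 11.000 · √(1 − 0.751) = 11.000 · √0.249 ≃ 11.000 · 0.499 ≃ 5.489
Margin = 1.282 · 5.489 ≃ 7.037
Upper limit = 40 + 7.037 ≃ 47.037

47.04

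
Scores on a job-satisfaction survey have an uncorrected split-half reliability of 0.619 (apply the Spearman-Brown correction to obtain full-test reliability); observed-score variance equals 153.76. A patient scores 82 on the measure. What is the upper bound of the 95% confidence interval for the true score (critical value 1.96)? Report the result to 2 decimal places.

93.79

SD = √153.76 ≈ 12.40000
Spearman-Brown: r = 2(0.619) / (1 + 0.619) = 1.23800 / 1.61900 ≈ 0.76467
SEM = 12.40000×√(1 − 0.76467) ≈ 6.01535
Margin = 1.96 × 6.01535 ≈ 11.79008
Upper limit = 82 + 11.79008 ≈ 93.79008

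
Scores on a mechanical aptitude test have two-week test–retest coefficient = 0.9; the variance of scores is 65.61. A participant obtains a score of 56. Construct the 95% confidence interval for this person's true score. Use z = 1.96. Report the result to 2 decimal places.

[50.98, 61.02]

SD = √65.61 ≈ 8.1000
SEM = 8.1000 * √(1 − 0.9000) = 8.1000 * √0.1000 ≈ 8.1000 * 0.3162 ≈ 2.5614
Margin = 1.96 * 2.5614 ≈ 5.0204
CI = 56 ± 5.0204 → [50.9796, 61.0204]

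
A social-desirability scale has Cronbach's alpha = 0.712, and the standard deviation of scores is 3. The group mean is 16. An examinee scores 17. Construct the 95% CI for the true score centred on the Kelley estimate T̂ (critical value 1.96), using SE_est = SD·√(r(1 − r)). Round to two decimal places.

T̂ = 0.7120(17) + 0.2880(16) ≈ 16.7120
SE_est = SD × √(r(1 − r)) = 3.0000 × √0.2051 ≈ 3.0000 × 0.4528 ≈ 1.3585
CI = 16.7120 ± 1.96 × 1.3585 → [14.0494, 19.3746]

[14.05, 19.37]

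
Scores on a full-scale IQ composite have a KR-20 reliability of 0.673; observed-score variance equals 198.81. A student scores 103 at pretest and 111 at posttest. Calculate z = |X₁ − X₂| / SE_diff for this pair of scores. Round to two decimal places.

0.70

σ = 198.81^(1/2) = 14.100
SEM = 14.100*√(1 − 0.673) ≈ 8.063
Standard error of the difference = 8.063·√2 ≈ 11.403
z = |103 − 111| / 11.403 = 8 / 11.403 ≈ 0.702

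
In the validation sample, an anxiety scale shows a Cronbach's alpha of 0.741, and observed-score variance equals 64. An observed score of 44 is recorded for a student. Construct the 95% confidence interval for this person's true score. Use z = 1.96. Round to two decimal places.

SD = √64 ≈ 8.000
SEM = 8.000 · √(1 − 0.741) = 8.000 · √0.259 ≈ 8.000 · 0.509 ≈ 4.071
Half-width = 1.96·4.071 ≈ 7.980
Interval: (36.020, 51.980)

[36.02, 51.98]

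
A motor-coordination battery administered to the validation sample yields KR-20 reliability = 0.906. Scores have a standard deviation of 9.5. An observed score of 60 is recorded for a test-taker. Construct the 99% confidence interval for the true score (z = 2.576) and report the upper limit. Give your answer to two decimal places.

67.50

SEM = 9.500×√(1 − 0.906) ≈ 2.913
Margin = 2.576 × 2.913 ≈ 7.503
Upper bound: 60 + 7.503 = 67.503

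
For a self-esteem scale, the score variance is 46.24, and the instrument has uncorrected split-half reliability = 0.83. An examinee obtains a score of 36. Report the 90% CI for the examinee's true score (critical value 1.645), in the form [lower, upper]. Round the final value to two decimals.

SD = √46.24 ≈ 6.80000
Full-length reliability (Spearman-Brown) = 2(0.83)/(1+0.83) ≈ 0.90710
SEM = 6.80000 · √(1 − 0.90710) = 6.80000 · √0.09290 ≈ 6.80000 · 0.30479 ≈ 2.07256
Margin = 1.645 · 2.07256 ≈ 3.40937
90% CI: 36 ± 3.40937 = [32.59063, 39.40937]

[32.59, 39.41]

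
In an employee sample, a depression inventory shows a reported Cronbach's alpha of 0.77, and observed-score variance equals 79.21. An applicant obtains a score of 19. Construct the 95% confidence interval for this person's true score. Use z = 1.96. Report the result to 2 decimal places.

SD = √79.21 ≈ 8.900
SEM = 8.900 · √(1 − 0.770) = 8.900 · √0.230 ≈ 8.900 · 0.480 ≈ 4.268
Half-width = 1.96·4.268 ≈ 8.366
95% CI: 19 ± 8.366 = [10.634, 27.366]

[10.63, 27.37]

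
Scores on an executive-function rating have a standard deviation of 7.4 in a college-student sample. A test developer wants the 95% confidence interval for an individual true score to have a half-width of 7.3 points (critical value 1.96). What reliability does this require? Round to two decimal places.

SEM needed = half-width / z = 7.3/1.96 ≈ 3.7245
r = 1 − (SEM / SD)² = 1 − (3.7245 / 7.4)² ≈ 1 − 0.2533 ≈ 0.7467

0.75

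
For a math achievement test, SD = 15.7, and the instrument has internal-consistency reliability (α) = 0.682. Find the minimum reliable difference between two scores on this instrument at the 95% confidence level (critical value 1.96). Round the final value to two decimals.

24.54

SEM = 15.700 · √(1 − 0.682) = 15.700 · √0.318 ≈ 15.700 · 0.564 ≈ 8.853
SE_diff = √2 · SEM ≈ 12.521
Minimum reliable difference = 1.96 · SE_diff ≈ 1.96 · 12.521 ≈ 24.541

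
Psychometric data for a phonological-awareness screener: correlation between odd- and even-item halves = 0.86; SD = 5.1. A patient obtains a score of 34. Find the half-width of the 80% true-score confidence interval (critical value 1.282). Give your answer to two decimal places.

1.79

r_full = 2·0.86 / (1 + 0.86) ≈ 0.925
The standard error of measurement is 5.100·√(1 − 0.925) ≈ 5.100·0.274 ≈ 1.399.
Margin = 1.282 · 1.399 ≈ 1.794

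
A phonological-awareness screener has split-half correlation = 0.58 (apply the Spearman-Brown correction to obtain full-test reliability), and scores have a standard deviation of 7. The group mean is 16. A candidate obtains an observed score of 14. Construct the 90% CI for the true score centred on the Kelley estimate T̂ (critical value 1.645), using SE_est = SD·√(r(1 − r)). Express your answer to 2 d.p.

Spearman-Brown: r = 2(0.58) / (1 + 0.58) = 1.1600 / 1.5800 ≈ 0.7342
T̂ = 0.7342(14) + 0.2658(16) ≈ 14.5316
SE_est = 7.0000·√[r(1 − r)] ≈ 3.0924
90% CI: 14.5316 ± 5.0870 ≈ (9.4447, 19.6186)

[9.44, 19.62]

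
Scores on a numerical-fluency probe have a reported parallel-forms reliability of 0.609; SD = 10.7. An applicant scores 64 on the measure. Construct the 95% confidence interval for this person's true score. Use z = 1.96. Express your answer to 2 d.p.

[50.89, 77.11]

SEM = 10.70000 * √(1 − 0.60900) = 10.70000 * √0.39100 ≈ 10.70000 * 0.62530 ≈ 6.69071
Margin = 1.96 * 6.69071 ≈ 13.11379
Interval: (50.88621, 77.11379)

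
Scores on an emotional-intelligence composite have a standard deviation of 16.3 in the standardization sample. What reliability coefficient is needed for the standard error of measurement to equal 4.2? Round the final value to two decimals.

0.93

r = 1 − (SEM / SD)² = 1 − (4.200 / 16.3)² ≈ 1 − 0.066 ≈ 0.934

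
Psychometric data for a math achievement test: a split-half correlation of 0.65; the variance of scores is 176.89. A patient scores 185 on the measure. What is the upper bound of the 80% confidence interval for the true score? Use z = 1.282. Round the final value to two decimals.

SD = √176.89 = 13.300
Spearman-Brown: r = 2(0.65) / (1 + 0.65) = 1.300 / 1.650 ≈ 0.788
The standard error of measurement is 13.300*√(1 − 0.788) ≈ 13.300*0.461 ≈ 6.126.
Margin = 1.282 * 6.126 ≈ 7.853
Upper limit = 185 + 7.853 ≈ 192.853

192.85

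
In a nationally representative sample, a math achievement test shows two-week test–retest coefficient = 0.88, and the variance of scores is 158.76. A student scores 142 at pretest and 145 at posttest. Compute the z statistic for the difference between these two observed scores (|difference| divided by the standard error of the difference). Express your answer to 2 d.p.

SD = √158.76 = 12.60000
SEM = 12.60000 * √(1 − 0.88000) = 12.60000 * √0.12000 ≈ 12.60000 * 0.34641 ≈ 4.36477
SE_diff = SEM * √2 ≈ 4.36477 * 1.41421 ≈ 6.17271
z = 3 / 6.17271 ≈ 0.48601

0.49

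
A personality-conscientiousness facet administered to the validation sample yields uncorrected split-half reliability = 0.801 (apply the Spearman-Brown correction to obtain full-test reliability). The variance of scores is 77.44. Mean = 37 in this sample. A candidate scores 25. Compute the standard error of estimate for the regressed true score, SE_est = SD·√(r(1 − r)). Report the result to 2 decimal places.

SD = √77.44 = 8.8000
Full-length reliability (Spearman-Brown) = 2(0.801)/(1+0.801) ≃ 0.8895
SE_est = 8.8000×√(0.8895×0.1105) ≃ 2.7588

2.76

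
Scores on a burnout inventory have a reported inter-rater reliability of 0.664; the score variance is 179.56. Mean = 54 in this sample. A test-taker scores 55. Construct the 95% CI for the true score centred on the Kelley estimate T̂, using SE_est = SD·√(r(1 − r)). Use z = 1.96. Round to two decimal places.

[42.26, 67.07]

σ = 179.56^(1/2) = 13.40000
T̂ = 0.66400(55) + 0.33600(54) ≈ 54.66400
SE_est = SD × √(r(1 − r)) = 13.40000 × √0.22310 ≈ 13.40000 × 0.47234 ≈ 6.32934
95% CI: 54.66400 ± 12.40551 ≈ (42.25849, 67.06951)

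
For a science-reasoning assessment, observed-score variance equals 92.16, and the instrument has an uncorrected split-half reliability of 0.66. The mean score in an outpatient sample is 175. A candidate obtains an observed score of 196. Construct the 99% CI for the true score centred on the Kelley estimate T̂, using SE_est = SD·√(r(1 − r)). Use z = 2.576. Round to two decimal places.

SD = √92.16 ≃ 9.600
r_full = 2·0.66 / (1 + 0.66) ≃ 0.795
Estimated true score = 0.795·196 + (1 − 0.795)·175 ≃ 191.699
SE_est = 9.600·√[r(1 − r)] ≃ 3.874
CI = 191.699 ± 2.576 · 3.874 → [181.719, 201.679]

[181.72, 201.68]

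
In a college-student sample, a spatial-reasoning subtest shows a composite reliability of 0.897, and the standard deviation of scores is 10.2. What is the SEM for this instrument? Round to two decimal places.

The standard error of measurement is 10.200*√(1 − 0.897) ≈ 10.200*0.321 ≈ 3.274.

3.27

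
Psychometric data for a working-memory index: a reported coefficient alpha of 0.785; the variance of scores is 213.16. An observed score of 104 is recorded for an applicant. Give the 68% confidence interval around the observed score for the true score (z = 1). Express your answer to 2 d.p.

[97.23, 110.77]

SD = √213.16 ≈ 14.60000
SEM = 14.60000·√(1 − 0.78500) ≈ 6.76974
1 · SEM ≈ 6.76974
CI = 104 ± 6.76974 → [97.23026, 110.76974]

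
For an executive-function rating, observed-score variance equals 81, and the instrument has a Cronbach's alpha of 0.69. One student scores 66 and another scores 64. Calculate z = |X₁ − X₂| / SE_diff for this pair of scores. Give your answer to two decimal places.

0.28

SD = √81 ≃ 9.000
The standard error of measurement is 9.000·√(1 − 0.690) ≃ 9.000·0.557 ≃ 5.011.
SE_diff = SEM · √2 ≃ 5.011 · 1.414 ≃ 7.087
z = 2 / 7.087 ≃ 0.282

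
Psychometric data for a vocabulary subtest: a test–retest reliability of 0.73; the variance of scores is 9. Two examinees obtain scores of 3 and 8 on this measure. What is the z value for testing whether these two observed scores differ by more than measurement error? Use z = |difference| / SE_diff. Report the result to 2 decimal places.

SD = √9 ≈ 3.000
SEM = 3.000 · √(1 − 0.730) = 3.000 · √0.270 ≈ 3.000 · 0.520 ≈ 1.559
Standard error of the difference = 1.559·√2 ≈ 2.205
z = |3 − 8| / 2.205 = 5 / 2.205 ≈ 2.268

2.27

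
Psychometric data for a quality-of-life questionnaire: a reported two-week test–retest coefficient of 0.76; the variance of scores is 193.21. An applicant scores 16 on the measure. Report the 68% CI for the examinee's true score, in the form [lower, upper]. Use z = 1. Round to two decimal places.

σ = 193.21^(1/2) = 13.900
SEM = 13.900×√(1 − 0.760) ≈ 6.810
Margin = 1 × 6.810 ≈ 6.810
Interval: (9.190, 22.810)

[9.19, 22.81]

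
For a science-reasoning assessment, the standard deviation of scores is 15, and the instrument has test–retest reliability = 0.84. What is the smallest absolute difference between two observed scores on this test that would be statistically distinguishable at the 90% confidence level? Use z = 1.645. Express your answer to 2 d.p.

SEM = 15.0000*√(1 − 0.8400) ≈ 6.0000
SE_diff = √2 * SEM ≈ 8.4853
Minimum reliable difference = 1.645 * SE_diff ≈ 1.645 * 8.4853 ≈ 13.9583

13.96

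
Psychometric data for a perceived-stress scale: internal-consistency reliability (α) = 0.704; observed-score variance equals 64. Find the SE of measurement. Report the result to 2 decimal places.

4.35

SD = √64 = 8.0000
SEM = 8.0000·√(1 − 0.7040) ≈ 4.3525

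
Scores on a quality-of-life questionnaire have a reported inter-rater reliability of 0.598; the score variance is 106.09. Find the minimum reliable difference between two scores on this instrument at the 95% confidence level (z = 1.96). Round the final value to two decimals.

SD = √106.09 = 10.3000
SEM = 10.3000 × √(1 − 0.5980) = 10.3000 × √0.4020 ≈ 10.3000 × 0.6340 ≈ 6.5306
SE_diff = √2 × SEM ≈ 9.2356
Smallest detectable difference = 1.96×9.2356 ≈ 18.1018

18.10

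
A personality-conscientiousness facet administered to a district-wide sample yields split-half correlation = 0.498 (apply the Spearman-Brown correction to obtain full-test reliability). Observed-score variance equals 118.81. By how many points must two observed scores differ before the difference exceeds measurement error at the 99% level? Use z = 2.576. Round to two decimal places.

22.99

SD = √118.81 ≃ 10.9000
Spearman-Brown: r = 2(0.498) / (1 + 0.498) = 0.9960 / 1.4980 ≃ 0.6649
SEM = 10.9000*√(1 − 0.6649) ≃ 6.3099
Standard error of the difference = 6.3099·√2 ≃ 8.9235
Smallest detectable difference = 2.576*8.9235 ≃ 22.9871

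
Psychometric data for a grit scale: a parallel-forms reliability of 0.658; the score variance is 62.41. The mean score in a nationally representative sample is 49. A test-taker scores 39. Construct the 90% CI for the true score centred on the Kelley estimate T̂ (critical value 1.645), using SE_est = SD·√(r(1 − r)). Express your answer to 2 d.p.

[36.26, 48.58]

SD = √62.41 = 7.9000
T̂ = r·X + (1 − r)·M = 0.6580*39 + 0.3420*49 = 25.6620 + 16.7580 ≈ 42.4200
SE_est = 7.9000*√(0.6580*0.3420) ≈ 3.7476
90% CI: 42.4200 ± 6.1648 ≈ (36.2552, 48.5848)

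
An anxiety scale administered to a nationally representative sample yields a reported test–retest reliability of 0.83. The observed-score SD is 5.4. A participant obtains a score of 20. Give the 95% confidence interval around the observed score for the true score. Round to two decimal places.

[15.64, 24.36]

The standard error of measurement is 5.4000×√(1 − 0.8300) ≈ 5.4000×0.4123 ≈ 2.2265.
1.96 × SEM ≈ 4.3639
Interval: (15.6361, 24.3639)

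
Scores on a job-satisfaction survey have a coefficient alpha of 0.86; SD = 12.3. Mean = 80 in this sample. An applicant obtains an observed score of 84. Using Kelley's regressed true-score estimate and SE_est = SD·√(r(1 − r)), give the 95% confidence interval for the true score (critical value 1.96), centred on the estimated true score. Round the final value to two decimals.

Estimated true score = 0.8600*84 + (1 − 0.8600)*80 ≈ 83.4400
SE_est = SD * √(r(1 − r)) = 12.3000 * √0.1204 ≈ 12.3000 * 0.3470 ≈ 4.2679
95% CI: 83.4400 ± 8.3652 ≈ (75.0748, 91.8052)

[75.07, 91.81]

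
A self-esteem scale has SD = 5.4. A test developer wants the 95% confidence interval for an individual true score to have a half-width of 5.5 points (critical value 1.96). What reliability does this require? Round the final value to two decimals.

0.73

Required SEM = 5.5 / 1.96 ≈ 2.8061
r = 1 − (2.8061/5.4)² ≈ 1 − 0.2700 ≈ 0.7300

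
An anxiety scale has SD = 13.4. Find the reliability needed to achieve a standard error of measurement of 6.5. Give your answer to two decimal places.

r = 1 − (SEM / SD)² = 1 − (6.5000 / 13.4)² ≈ 1 − 0.2353 ≈ 0.7647

0.76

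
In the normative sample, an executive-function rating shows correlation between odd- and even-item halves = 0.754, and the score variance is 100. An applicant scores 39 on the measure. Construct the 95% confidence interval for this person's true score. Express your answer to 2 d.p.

[31.66, 46.34]

σ = 100^(1/2) = 10.00000
r_full = 2·0.754 / (1 + 0.754) ≈ 0.85975
The standard error of measurement is 10.00000·√(1 − 0.85975) ≈ 10.00000·0.37450 ≈ 3.74501.
Margin = 1.96 · 3.74501 ≈ 7.34022
Interval: (31.65978, 46.34022)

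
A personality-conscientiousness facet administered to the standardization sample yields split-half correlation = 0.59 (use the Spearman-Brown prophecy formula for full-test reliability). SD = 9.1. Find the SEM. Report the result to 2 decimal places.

r_full = 2·0.59 / (1 + 0.59) ≃ 0.74214
SEM = 9.10000 · √(1 − 0.74214) = 9.10000 · √0.25786 ≃ 9.10000 · 0.50780 ≃ 4.62099

4.62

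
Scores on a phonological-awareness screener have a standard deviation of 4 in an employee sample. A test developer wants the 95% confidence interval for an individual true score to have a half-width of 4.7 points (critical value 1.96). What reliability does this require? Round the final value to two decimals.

0.64

Required SEM = 4.7 / 1.96 ≃ 2.3980
Required reliability = 1 − (SEM/SD)² = 1 − 0.3594 ≃ 0.6406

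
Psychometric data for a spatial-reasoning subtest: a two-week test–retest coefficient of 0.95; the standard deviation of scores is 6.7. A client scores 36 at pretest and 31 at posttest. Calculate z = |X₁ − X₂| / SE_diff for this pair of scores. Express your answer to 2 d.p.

2.36

SEM = 6.700 * √(1 − 0.950) = 6.700 * √0.050 ≈ 6.700 * 0.224 ≈ 1.498
SE_diff = √2 * SEM ≈ 2.119
z = 5 / 2.119 ≈ 2.360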